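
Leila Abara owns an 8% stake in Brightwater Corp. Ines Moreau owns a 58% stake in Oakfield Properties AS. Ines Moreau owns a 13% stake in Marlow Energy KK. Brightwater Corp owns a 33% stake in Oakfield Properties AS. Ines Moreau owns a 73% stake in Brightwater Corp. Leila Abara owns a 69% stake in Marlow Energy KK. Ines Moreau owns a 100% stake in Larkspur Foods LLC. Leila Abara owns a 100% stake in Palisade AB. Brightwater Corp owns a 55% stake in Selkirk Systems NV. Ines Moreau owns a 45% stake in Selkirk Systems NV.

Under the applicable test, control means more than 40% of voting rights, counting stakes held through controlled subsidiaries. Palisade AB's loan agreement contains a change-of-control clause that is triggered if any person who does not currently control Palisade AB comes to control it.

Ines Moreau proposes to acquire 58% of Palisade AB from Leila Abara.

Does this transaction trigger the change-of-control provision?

The purchase adds only to Ines's holdings (Leila's stake shrinks), so Ines is the only person who could newly come to control Palisade.
Ines holds 73% of Brightwater, so Ines controls Brightwater.
Ines and Brightwater together hold 45% + 55% = 100% of Selkirk, so Ines controls Selkirk.
Brightwater and Ines together hold 33% + 58% = 91% of Oakfield, so Ines controls Oakfield.
Ines holds 100% of Larkspur, so Ines controls Larkspur.
Neither Ines nor any entity Ines controls holds any voting interest in Palisade.
So before the transaction, Ines does not control Palisade.
After the purchase, Ines holds 58% of Palisade directly, and Leila's stake falls to 42%.
Ines holds 58% of Palisade, so Ines controls Palisade.
Ines did not control Palisade before and does after, so the clause is triggered.

Yes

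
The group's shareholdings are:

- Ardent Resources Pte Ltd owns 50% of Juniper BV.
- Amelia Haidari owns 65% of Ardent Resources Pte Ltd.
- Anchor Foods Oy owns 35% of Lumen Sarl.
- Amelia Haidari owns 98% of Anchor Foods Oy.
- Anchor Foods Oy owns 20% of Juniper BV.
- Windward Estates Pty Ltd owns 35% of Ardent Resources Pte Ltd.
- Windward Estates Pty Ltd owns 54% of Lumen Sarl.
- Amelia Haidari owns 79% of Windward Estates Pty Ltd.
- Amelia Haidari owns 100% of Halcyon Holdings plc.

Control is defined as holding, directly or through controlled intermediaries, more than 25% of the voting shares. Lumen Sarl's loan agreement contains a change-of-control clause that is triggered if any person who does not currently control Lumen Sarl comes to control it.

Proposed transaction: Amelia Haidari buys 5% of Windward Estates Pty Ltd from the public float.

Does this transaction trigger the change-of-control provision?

The purchase changes only Amelia's holdings, so Amelia is the only person who could newly come to control Lumen.
Amelia holds 98% of Anchor, so Amelia controls Anchor.
Amelia holds 79% of Windward, so Amelia controls Windward.
Windward and Anchor together hold 54% + 35% = 89% of Lumen, so Amelia controls Lumen.
So Amelia already controls Lumen before the transaction.
After the purchase, Amelia's direct stake in Windward rises to 79% + 5% = 84%.
Amelia controlled Lumen already, so this is not a new person acquiring control; every other person's position is unchanged or reduced.
No new person acquires control, so the clause is not triggered.

No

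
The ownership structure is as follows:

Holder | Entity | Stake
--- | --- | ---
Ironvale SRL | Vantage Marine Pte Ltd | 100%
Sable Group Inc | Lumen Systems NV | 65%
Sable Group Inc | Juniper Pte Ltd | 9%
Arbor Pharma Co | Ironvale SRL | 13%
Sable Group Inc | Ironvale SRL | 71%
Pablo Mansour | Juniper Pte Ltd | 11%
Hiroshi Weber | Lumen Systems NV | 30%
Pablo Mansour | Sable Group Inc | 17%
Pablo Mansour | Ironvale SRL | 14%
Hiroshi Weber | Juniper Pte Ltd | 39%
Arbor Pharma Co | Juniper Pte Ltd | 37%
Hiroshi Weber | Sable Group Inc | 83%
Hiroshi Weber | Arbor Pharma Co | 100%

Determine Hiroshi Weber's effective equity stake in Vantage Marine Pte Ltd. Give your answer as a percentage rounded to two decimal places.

71.93%

Hiroshi reaches Vantage along 2 paths.
Via Sable → Ironvale: 83% × 71% × 100% = 58.93%.
Via Arbor → Ironvale: 100% × 13% × 100% = 13%.
Total: 58.93% + 13% = 71.93%.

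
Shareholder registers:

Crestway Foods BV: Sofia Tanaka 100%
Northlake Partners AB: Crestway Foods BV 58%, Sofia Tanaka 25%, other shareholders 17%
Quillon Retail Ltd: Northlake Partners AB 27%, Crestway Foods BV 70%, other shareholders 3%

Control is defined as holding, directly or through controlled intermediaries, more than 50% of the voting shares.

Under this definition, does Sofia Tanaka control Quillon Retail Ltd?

Sofia holds 100% of Crestway, so Sofia controls Crestway.
Crestway and Sofia together hold 58% + 25% = 83% of Northlake, so Sofia controls Northlake.
Northlake and Crestway together hold 27% + 70% = 97% of Quillon, so Sofia controls Quillon.

Yes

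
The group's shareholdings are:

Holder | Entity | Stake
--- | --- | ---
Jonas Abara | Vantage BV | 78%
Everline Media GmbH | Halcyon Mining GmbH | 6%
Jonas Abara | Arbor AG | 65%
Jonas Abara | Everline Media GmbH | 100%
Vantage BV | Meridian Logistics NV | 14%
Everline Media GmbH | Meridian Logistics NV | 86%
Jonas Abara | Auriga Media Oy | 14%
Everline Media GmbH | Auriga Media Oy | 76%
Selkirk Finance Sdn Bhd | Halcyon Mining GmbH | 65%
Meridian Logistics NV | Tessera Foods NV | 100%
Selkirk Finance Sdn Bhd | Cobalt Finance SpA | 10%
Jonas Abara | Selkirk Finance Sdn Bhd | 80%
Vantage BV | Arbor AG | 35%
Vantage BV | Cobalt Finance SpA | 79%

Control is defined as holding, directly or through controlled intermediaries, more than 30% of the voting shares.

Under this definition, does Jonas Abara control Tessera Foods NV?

Jonas holds 100% of Everline, so Jonas controls Everline.
Jonas holds 78% of Vantage, so Jonas controls Vantage.
Vantage and Everline together hold 14% + 86% = 100% of Meridian, so Jonas controls Meridian.
Meridian holds 100% of Tessera, so Jonas controls Tessera.

Yes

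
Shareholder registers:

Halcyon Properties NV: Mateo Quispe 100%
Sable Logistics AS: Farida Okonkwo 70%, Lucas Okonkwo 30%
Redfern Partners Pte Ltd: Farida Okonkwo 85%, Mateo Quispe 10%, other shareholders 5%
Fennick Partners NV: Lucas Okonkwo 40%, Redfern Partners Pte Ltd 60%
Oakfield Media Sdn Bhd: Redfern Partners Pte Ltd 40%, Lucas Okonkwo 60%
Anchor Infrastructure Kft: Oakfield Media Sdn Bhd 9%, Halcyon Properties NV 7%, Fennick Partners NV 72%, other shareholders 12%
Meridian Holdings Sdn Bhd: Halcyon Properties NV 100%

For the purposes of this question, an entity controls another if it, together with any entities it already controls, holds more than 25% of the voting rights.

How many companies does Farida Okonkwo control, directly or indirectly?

5

Farida holds 70% of Sable, so Farida controls Sable.
Farida holds 85% of Redfern, so Farida controls Redfern.
Redfern holds 60% of Fennick, so Farida controls Fennick.
Redfern holds 40% of Oakfield, so Farida controls Oakfield.
Oakfield and Fennick together hold 9% + 72% = 81% of Anchor, so Farida controls Anchor.
No other company's threshold is met.
Farida controls 5 companies.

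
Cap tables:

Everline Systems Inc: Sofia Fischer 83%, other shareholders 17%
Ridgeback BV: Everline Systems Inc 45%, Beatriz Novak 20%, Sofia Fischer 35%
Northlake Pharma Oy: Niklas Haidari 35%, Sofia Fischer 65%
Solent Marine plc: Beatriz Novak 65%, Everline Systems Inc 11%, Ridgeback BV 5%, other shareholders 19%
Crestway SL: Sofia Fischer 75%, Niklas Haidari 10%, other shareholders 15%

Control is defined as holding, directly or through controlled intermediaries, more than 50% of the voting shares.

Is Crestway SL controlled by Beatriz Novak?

No

Beatriz holds 65% of Solent, so Beatriz controls Solent.
Neither Beatriz nor any entity Beatriz controls holds any voting interest in Crestway.
So Beatriz does not control Crestway.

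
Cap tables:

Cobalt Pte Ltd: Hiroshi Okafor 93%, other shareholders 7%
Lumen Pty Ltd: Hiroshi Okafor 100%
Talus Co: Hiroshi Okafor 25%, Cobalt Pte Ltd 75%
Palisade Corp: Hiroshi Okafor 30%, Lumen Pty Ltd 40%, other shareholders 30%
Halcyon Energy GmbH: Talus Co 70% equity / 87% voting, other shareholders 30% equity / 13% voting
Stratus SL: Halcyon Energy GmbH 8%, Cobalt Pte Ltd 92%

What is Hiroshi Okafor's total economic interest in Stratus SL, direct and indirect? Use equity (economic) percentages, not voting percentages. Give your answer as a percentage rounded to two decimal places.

90.87%

Hiroshi reaches Stratus along 3 paths.
Via Talus → Halcyon: 25% × 70% × 8% = 1.4%.
Via Cobalt → Talus → Halcyon: 93% × 75% × 70% × 8% = 3.906%.
Via Cobalt: 93% × 92% = 85.56%.
Total: 1.4% + 3.906% + 85.56% = 90.866%.
Rounded: 90.87%.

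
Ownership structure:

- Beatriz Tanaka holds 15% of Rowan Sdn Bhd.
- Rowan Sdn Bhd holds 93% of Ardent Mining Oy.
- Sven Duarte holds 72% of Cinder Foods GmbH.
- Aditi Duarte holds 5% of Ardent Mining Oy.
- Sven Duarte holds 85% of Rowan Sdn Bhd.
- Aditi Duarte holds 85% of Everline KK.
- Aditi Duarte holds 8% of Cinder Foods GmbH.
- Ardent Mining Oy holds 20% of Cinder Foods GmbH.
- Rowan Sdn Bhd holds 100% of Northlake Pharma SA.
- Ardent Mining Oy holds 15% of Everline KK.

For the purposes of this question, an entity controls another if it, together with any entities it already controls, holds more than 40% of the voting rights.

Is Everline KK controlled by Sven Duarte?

Sven holds 85% of Rowan, so Sven controls Rowan.
Rowan holds 93% of Ardent, so Sven controls Ardent.
Rowan holds 100% of Northlake, so Sven controls Northlake.
Ardent and Sven together hold 20% + 72% = 92% of Cinder, so Sven controls Cinder.
In Everline, Sven's side holds only 15%, not > 40%.
So Sven does not control Everline.

No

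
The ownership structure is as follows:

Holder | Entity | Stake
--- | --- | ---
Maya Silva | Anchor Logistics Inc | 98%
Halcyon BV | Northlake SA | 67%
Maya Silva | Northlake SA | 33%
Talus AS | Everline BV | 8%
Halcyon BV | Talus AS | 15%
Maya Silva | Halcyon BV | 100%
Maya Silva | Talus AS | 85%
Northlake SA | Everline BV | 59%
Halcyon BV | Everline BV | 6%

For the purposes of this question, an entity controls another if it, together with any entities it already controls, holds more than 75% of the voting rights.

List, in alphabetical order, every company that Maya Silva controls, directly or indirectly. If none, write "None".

Anchor Logistics Inc, Halcyon BV, Northlake SA, Talus AS

Maya holds 100% of Halcyon, so Maya controls Halcyon.
Halcyon and Maya together hold 15% + 85% = 100% of Talus, so Maya controls Talus.
Maya and Halcyon together hold 33% + 67% = 100% of Northlake, so Maya controls Northlake.
Maya holds 98% of Anchor, so Maya controls Anchor.
No other company's threshold is met.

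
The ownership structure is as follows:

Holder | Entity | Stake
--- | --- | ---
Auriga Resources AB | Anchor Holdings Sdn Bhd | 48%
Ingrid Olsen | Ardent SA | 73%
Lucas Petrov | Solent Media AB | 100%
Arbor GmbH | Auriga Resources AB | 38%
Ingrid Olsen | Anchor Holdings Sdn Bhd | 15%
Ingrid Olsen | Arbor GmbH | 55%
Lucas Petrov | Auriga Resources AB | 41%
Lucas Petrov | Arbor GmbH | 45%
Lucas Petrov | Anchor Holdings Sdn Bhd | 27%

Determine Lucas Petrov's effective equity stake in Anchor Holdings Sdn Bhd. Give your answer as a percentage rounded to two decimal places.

54.89%

Lucas reaches Anchor along 3 paths.
Direct stake: 27% = 27%.
Via Arbor → Auriga: 45% × 38% × 48% = 8.208%.
Via Auriga: 41% × 48% = 19.68%.
Total: 27% + 8.208% + 19.68% = 54.888%.
Rounded: 54.89%.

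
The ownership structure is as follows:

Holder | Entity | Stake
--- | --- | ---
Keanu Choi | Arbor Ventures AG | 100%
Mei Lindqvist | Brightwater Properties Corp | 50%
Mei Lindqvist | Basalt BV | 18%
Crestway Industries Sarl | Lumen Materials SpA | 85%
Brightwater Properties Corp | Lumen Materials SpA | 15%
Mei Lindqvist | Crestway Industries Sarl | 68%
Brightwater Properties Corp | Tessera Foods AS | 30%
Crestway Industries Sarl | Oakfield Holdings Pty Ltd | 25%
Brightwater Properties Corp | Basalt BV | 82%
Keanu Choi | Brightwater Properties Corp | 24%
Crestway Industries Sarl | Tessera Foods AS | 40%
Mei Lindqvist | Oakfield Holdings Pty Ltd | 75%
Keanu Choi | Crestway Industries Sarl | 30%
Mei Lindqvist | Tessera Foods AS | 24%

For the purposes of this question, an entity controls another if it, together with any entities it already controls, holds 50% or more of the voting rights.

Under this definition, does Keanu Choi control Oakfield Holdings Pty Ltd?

No

Keanu holds 100% of Arbor, so Keanu controls Arbor.
Neither Keanu nor any entity Keanu controls holds any voting interest in Oakfield.
So Keanu does not control Oakfield.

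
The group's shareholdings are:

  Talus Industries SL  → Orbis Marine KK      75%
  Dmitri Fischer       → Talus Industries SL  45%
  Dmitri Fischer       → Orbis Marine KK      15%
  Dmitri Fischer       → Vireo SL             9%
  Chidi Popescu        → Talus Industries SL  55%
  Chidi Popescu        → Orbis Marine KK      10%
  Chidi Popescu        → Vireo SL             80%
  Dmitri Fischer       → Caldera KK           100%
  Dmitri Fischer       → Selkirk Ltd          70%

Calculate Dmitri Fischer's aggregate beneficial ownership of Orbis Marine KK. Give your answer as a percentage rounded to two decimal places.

48.75%

Dmitri reaches Orbis along 2 paths.
Direct stake: 15% = 15%.
Via Talus: 45% × 75% = 33.75%.
Total: 15% + 33.75% = 48.75%.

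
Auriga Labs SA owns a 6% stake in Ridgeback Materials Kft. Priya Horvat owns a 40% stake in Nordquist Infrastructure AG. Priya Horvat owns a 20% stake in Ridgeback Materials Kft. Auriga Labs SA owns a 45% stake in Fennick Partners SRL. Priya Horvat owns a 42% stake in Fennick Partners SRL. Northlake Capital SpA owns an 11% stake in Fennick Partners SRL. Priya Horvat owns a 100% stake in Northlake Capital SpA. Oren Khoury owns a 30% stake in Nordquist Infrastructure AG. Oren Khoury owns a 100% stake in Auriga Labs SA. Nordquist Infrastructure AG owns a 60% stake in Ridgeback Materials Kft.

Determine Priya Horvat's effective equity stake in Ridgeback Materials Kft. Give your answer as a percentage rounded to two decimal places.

Priya reaches Ridgeback along 2 paths.
Via Nordquist: 40% × 60% = 24%.
Direct stake: 20% = 20%.
Total: 24% + 20% = 44%.
Rounded: 44.00%.

44.00%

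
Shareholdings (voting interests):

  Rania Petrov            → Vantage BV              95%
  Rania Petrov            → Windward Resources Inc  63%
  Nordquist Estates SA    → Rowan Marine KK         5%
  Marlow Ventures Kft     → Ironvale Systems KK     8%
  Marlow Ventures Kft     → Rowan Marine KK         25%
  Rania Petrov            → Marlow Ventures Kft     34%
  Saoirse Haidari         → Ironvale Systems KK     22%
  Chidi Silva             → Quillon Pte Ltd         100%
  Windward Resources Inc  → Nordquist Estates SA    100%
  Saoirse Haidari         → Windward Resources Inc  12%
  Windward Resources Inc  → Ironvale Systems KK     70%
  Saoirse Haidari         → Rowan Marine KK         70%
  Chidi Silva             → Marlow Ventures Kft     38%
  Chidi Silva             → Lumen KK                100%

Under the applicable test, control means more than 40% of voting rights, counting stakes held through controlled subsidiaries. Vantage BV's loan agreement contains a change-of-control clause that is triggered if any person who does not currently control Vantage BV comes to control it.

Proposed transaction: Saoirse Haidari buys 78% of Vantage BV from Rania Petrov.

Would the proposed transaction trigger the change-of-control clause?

Yes

The purchase adds only to Saoirse's holdings (Rania's stake shrinks), so Saoirse is the only person who could newly come to control Vantage.
Saoirse holds 70% of Rowan, so Saoirse controls Rowan.
Neither Saoirse nor any entity Saoirse controls holds any voting interest in Vantage.
So before the transaction, Saoirse does not control Vantage.
After the purchase, Saoirse holds 78% of Vantage directly, and Rania's stake falls to 17%.
Saoirse holds 78% of Vantage, so Saoirse controls Vantage.
Saoirse did not control Vantage before and does after, so the clause is triggered.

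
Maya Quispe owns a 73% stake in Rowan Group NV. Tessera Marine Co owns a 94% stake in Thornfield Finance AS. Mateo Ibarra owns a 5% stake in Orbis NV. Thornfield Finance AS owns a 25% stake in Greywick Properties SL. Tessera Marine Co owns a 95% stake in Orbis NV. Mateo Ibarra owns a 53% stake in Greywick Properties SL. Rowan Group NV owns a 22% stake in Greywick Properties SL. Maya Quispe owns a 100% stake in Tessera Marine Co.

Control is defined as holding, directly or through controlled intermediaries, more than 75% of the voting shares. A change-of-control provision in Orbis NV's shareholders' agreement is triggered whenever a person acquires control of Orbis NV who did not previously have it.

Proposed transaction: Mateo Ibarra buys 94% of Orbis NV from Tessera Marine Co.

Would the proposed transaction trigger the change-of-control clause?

The purchase adds only to Mateo's holdings (Tessera's stake shrinks), so Mateo is the only person who could newly come to control Orbis.
Mateo's largest direct stake is 53% in Greywick, which does not meet the threshold, so Mateo controls no company.
In Orbis, Mateo's side holds only 5%, not > 75%.
So before the transaction, Mateo does not control Orbis.
After the purchase, Mateo's direct stake in Orbis rises to 5% + 94% = 99%, and Tessera's stake falls to 1%.
Mateo holds 99% of Orbis, so Mateo controls Orbis.
Mateo did not control Orbis before and does after, so the clause is triggered.

Yes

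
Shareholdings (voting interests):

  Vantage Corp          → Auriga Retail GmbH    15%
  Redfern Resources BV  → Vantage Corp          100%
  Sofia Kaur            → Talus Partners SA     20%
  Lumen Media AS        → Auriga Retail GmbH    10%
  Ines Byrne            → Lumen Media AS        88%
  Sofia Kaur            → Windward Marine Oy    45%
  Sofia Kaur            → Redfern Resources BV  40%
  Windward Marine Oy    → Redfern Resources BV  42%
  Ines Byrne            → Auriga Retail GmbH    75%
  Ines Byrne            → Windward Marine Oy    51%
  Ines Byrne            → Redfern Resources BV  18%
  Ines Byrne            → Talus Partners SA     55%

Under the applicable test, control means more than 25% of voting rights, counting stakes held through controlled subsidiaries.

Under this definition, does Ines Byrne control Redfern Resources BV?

Yes

Ines holds 51% of Windward, so Ines controls Windward.
Ines and Windward together hold 18% + 42% = 60% of Redfern, so Ines controls Redfern.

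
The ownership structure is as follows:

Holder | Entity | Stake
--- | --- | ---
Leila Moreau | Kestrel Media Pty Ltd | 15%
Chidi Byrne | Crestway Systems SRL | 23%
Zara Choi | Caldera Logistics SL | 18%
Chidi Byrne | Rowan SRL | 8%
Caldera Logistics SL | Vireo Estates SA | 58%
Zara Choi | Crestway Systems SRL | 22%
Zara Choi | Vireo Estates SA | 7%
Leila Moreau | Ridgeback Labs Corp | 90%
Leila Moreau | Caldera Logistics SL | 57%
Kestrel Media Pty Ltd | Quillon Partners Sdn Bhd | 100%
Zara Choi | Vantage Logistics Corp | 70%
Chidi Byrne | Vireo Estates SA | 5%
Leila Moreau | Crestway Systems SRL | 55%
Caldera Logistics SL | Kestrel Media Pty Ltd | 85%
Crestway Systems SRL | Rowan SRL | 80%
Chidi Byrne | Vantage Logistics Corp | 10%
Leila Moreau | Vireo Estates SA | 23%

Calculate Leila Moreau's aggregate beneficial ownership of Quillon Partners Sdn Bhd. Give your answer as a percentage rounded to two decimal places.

Leila reaches Quillon along 2 paths.
Via Caldera → Kestrel: 57% × 85% × 100% = 48.45%.
Via Kestrel: 15% × 100% = 15%.
Total: 48.45% + 15% = 63.45%.

63.45%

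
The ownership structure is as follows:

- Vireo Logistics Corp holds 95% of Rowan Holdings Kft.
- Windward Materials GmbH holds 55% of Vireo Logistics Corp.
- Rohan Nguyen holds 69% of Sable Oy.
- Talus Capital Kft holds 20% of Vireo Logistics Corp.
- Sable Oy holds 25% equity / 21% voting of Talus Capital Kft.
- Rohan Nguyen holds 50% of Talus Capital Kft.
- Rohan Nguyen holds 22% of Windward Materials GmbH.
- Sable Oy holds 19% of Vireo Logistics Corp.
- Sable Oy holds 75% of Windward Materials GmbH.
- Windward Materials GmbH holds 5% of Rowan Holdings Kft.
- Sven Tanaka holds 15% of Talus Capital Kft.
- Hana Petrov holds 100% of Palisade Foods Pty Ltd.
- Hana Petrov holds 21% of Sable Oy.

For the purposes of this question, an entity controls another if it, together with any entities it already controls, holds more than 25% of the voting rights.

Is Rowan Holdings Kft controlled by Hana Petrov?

No

Hana holds 100% of Palisade, so Hana controls Palisade.
Neither Hana nor any entity Hana controls holds any voting interest in Rowan.
So Hana does not control Rowan.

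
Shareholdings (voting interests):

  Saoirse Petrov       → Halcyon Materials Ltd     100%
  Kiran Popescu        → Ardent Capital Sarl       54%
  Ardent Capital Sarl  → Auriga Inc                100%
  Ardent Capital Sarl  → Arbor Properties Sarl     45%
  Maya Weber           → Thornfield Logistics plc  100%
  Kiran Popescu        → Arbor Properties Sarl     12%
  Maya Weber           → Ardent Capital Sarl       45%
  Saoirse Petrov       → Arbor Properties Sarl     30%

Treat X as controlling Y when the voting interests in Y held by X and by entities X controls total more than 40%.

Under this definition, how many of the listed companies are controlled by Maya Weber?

Maya holds 45% of Ardent, so Maya controls Ardent.
Maya holds 100% of Thornfield, so Maya controls Thornfield.
Ardent holds 100% of Auriga, so Maya controls Auriga.
Ardent holds 45% of Arbor, so Maya controls Arbor.
No other company's threshold is met.
Maya controls 4 companies.

4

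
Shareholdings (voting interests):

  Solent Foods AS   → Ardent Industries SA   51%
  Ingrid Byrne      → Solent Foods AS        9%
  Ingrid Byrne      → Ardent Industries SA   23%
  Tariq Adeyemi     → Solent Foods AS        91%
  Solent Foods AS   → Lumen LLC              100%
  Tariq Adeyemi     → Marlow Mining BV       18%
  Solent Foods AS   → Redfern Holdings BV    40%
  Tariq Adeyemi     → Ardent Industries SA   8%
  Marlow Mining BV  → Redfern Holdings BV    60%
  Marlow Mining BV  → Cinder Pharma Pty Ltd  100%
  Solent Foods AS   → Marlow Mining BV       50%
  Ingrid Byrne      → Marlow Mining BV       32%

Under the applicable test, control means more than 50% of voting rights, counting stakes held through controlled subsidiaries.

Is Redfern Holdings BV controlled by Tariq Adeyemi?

Tariq holds 91% of Solent, so Tariq controls Solent.
Tariq and Solent together hold 18% + 50% = 68% of Marlow, so Tariq controls Marlow.
Solent and Marlow together hold 40% + 60% = 100% of Redfern, so Tariq controls Redfern.

Yes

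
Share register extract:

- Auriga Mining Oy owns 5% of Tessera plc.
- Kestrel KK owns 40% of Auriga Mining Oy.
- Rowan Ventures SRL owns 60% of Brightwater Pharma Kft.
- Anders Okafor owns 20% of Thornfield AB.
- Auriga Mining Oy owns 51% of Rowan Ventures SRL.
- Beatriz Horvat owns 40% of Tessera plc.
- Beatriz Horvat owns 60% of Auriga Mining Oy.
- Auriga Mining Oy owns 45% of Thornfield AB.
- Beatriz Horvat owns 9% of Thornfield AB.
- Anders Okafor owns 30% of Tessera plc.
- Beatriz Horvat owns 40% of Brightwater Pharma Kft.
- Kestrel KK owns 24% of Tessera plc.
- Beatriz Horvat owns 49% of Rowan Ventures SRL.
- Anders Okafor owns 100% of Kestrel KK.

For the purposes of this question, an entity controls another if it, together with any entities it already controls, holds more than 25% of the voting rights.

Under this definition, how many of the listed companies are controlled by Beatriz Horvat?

5

Beatriz holds 60% of Auriga, so Beatriz controls Auriga.
Beatriz and Auriga together hold 40% + 5% = 45% of Tessera, so Beatriz controls Tessera.
Auriga and Beatriz together hold 45% + 9% = 54% of Thornfield, so Beatriz controls Thornfield.
Beatriz and Auriga together hold 49% + 51% = 100% of Rowan, so Beatriz controls Rowan.
Beatriz and Rowan together hold 40% + 60% = 100% of Brightwater, so Beatriz controls Brightwater.
No other company's threshold is met.
Beatriz controls 5 companies.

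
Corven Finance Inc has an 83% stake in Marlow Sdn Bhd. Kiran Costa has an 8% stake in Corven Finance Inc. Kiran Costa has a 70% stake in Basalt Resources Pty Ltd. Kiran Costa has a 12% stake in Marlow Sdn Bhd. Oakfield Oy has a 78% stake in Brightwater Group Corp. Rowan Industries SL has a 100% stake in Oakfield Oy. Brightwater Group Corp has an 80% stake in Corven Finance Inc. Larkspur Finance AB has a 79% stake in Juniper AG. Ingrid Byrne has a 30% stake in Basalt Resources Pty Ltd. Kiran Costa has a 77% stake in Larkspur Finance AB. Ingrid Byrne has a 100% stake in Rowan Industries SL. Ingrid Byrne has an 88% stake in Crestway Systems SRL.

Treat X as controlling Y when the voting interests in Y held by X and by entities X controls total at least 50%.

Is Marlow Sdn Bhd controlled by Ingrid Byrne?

Yes

Ingrid holds 100% of Rowan, so Ingrid controls Rowan.
Rowan holds 100% of Oakfield, so Ingrid controls Oakfield.
Oakfield holds 78% of Brightwater, so Ingrid controls Brightwater.
Brightwater holds 80% of Corven, so Ingrid controls Corven.
Corven holds 83% of Marlow, so Ingrid controls Marlow.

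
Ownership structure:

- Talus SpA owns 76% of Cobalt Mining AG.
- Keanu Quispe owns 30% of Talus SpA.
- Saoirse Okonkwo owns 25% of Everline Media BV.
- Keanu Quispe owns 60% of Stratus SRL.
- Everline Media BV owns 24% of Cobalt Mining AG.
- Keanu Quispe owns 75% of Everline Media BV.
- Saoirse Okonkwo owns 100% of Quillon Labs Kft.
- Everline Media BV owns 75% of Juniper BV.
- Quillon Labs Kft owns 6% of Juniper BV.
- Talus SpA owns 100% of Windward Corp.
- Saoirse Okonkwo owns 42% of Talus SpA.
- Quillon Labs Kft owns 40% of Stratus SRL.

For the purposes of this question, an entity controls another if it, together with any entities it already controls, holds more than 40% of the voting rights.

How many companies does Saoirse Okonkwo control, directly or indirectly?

Saoirse holds 100% of Quillon, so Saoirse controls Quillon.
Saoirse holds 42% of Talus, so Saoirse controls Talus.
Talus holds 76% of Cobalt, so Saoirse controls Cobalt.
Talus holds 100% of Windward, so Saoirse controls Windward.
No other company's threshold is met.
Saoirse controls 4 companies.

4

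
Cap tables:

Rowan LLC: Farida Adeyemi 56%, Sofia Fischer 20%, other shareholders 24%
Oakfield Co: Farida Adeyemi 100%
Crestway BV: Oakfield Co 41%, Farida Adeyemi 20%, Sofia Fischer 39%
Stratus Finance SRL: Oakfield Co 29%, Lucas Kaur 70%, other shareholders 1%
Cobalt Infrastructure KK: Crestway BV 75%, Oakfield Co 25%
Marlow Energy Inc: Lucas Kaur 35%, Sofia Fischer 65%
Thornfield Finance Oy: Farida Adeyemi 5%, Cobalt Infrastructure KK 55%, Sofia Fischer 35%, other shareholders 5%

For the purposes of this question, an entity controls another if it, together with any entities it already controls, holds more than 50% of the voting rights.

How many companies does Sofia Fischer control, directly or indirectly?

1

Sofia holds 65% of Marlow, so Sofia controls Marlow.
No other company's threshold is met.
Sofia controls 1 company.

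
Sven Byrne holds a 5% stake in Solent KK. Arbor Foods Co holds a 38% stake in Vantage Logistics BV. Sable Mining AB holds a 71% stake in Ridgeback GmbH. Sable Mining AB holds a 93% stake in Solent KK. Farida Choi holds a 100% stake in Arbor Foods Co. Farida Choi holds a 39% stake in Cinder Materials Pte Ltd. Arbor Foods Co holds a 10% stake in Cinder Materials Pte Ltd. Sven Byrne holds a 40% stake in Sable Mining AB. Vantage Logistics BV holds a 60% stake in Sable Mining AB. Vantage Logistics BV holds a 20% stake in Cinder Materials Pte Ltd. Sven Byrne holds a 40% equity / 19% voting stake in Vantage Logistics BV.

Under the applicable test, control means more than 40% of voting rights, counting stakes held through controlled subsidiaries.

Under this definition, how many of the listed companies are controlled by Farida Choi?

Farida holds 100% of Arbor, so Farida controls Arbor.
Arbor and Farida together hold 10% + 39% = 49% of Cinder, so Farida controls Cinder.
No other company's threshold is met.
Farida controls 2 companies.

2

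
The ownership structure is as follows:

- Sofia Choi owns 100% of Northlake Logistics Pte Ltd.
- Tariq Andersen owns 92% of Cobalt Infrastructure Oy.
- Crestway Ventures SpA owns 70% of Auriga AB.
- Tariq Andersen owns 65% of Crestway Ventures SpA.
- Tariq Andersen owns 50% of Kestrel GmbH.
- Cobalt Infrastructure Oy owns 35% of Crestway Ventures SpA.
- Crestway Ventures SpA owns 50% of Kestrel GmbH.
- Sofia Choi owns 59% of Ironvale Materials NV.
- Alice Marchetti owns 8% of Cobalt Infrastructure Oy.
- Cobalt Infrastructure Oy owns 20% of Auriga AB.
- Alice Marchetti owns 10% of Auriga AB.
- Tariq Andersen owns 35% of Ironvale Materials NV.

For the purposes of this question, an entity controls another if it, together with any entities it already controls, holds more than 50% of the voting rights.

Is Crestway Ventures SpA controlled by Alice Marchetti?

Alice's largest direct stake is 10% in Auriga, which does not meet the threshold, so Alice controls no company.
Neither Alice nor any entity Alice controls holds any voting interest in Crestway.
So Alice does not control Crestway.

No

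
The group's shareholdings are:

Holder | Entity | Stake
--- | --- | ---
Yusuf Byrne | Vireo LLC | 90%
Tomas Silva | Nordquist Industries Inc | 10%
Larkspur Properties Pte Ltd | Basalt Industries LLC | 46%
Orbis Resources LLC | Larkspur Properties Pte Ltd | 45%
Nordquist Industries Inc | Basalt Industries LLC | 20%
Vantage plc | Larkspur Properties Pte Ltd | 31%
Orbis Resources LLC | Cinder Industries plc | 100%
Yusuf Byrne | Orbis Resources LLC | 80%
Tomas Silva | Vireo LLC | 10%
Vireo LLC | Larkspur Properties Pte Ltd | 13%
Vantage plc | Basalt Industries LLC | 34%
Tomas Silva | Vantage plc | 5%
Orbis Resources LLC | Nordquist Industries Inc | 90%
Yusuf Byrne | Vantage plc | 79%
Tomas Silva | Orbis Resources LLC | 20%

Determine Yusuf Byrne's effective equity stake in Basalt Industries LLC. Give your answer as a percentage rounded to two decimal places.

74.47%

Yusuf reaches Basalt along 5 paths.
Via Orbis → Nordquist: 80% × 90% × 20% = 14.4%.
Via Vantage: 79% × 34% = 26.86%.
Via Orbis → Larkspur: 80% × 45% × 46% = 16.56%.
Via Vantage → Larkspur: 79% × 31% × 46% = 11.2654%.
Via Vireo → Larkspur: 90% × 13% × 46% = 5.382%.
Total: 14.4% + 26.86% + 16.56% + 11.2654% + 5.382% = 74.4674%.
Rounded: 74.47%.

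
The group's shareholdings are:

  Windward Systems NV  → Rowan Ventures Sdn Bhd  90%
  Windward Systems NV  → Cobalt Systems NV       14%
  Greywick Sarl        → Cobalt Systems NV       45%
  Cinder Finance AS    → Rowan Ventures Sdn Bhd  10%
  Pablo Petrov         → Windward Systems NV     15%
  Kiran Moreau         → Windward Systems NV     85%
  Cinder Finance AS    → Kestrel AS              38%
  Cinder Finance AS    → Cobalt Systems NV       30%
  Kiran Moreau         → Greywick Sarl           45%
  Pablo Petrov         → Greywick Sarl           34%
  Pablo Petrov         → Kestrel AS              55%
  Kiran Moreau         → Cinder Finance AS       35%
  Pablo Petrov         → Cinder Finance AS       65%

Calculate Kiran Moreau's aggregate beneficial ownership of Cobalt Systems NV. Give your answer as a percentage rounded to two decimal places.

42.65%

Kiran reaches Cobalt along 3 paths.
Via Greywick: 45% × 45% = 20.25%.
Via Cinder: 35% × 30% = 10.5%.
Via Windward: 85% × 14% = 11.9%.
Total: 20.25% + 10.5% + 11.9% = 42.65%.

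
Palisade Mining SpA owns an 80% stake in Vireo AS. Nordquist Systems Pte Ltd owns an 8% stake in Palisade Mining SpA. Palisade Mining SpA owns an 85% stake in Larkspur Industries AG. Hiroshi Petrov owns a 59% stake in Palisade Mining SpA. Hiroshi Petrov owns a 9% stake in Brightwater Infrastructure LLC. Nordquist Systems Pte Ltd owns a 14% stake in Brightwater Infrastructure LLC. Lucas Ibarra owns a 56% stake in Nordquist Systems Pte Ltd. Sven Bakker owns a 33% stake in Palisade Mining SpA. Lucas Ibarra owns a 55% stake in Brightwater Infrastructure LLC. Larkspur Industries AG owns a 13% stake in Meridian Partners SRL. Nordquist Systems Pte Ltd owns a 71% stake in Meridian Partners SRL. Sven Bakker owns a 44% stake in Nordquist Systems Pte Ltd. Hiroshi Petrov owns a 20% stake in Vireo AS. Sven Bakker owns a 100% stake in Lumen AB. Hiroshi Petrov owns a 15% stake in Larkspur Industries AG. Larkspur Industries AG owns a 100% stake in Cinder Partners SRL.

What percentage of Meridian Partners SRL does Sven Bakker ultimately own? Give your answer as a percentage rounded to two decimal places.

Sven reaches Meridian along 3 paths.
Via Nordquist: 44% × 71% = 31.24%.
Via Palisade → Larkspur: 33% × 85% × 13% = 3.6465%.
Via Nordquist → Palisade → Larkspur: 44% × 8% × 85% × 13% = 0.38896%.
Total: 31.24% + 3.6465% + 0.38896% = 35.27546%.
Rounded: 35.28%.

35.28%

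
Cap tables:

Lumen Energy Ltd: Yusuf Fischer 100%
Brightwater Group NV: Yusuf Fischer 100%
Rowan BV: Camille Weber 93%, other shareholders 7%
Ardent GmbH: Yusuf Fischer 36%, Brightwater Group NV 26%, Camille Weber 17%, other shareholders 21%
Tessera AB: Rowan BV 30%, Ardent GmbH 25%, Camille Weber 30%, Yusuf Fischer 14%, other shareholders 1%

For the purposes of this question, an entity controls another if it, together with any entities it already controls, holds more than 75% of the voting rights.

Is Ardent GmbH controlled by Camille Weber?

No

Camille holds 93% of Rowan, so Camille controls Rowan.
In Ardent, Camille's side holds only 17%, not > 75%.
So Camille does not control Ardent.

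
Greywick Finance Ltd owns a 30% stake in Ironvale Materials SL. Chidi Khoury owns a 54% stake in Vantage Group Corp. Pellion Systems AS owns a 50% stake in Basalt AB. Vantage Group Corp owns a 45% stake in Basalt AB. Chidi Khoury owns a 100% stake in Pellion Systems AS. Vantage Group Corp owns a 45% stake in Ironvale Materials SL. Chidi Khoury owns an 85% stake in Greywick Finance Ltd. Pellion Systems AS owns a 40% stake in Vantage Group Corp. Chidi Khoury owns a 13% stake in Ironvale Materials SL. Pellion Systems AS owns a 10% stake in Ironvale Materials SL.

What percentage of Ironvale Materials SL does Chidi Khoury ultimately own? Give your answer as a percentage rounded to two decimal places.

90.80%

Chidi reaches Ironvale along 5 paths.
Direct stake: 13% = 13%.
Via Pellion → Vantage: 100% × 40% × 45% = 18%.
Via Vantage: 54% × 45% = 24.3%.
Via Greywick: 85% × 30% = 25.5%.
Via Pellion: 100% × 10% = 10%.
Total: 13% + 18% + 24.3% + 25.5% + 10% = 90.8%.
Rounded: 90.80%.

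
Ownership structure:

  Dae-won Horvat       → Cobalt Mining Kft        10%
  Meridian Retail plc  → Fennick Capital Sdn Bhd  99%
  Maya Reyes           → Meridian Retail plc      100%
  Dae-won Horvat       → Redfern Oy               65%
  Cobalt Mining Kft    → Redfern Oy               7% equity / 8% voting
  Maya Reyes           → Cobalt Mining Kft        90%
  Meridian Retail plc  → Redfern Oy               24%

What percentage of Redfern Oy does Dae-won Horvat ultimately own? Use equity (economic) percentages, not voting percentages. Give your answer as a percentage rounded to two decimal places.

65.70%

Dae-won reaches Redfern along 2 paths.
Direct stake: 65% = 65%.
Via Cobalt: 10% × 7% = 0.7%.
Total: 65% + 0.7% = 65.7%.
Rounded: 65.70%.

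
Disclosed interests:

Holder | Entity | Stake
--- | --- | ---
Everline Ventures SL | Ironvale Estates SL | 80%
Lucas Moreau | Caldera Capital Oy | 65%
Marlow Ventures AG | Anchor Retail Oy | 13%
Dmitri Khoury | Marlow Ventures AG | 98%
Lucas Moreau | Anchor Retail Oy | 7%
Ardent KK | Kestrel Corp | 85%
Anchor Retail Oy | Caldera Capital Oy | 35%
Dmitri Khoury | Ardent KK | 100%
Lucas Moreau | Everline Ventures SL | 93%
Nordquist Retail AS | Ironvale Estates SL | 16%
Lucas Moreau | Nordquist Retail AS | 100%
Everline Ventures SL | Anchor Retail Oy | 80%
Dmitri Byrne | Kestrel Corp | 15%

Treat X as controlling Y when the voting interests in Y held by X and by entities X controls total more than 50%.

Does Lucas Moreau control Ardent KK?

No

Lucas holds 93% of Everline, so Lucas controls Everline.
Lucas holds 100% of Nordquist, so Lucas controls Nordquist.
Lucas and Everline together hold 7% + 80% = 87% of Anchor, so Lucas controls Anchor.
Everline and Nordquist together hold 80% + 16% = 96% of Ironvale, so Lucas controls Ironvale.
Anchor and Lucas together hold 35% + 65% = 100% of Caldera, so Lucas controls Caldera.
Neither Lucas nor any entity Lucas controls holds any voting interest in Ardent.
So Lucas does not control Ardent.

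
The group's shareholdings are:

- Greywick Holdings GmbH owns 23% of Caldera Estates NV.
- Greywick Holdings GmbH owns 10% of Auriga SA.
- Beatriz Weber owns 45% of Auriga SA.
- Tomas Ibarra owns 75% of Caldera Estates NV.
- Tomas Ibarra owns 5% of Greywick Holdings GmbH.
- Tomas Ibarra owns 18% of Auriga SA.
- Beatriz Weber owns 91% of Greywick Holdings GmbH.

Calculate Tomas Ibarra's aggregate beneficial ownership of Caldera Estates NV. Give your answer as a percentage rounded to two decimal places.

76.15%

Tomas reaches Caldera along 2 paths.
Direct stake: 75% = 75%.
Via Greywick: 5% × 23% = 1.15%.
Total: 75% + 1.15% = 76.15%.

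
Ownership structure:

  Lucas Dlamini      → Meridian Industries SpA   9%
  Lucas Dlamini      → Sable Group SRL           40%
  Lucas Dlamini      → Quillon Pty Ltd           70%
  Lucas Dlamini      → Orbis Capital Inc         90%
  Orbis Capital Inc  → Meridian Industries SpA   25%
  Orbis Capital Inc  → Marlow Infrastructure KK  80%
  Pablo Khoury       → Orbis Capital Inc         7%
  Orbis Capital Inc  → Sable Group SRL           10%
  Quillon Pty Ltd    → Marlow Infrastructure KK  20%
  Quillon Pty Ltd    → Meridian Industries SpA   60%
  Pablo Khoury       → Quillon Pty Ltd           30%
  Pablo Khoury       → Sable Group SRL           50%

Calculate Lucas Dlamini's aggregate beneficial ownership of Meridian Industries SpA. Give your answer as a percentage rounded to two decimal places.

Lucas reaches Meridian along 3 paths.
Via Quillon: 70% × 60% = 42%.
Via Orbis: 90% × 25% = 22.5%.
Direct stake: 9% = 9%.
Total: 42% + 22.5% + 9% = 73.5%.
Rounded: 73.50%.

73.50%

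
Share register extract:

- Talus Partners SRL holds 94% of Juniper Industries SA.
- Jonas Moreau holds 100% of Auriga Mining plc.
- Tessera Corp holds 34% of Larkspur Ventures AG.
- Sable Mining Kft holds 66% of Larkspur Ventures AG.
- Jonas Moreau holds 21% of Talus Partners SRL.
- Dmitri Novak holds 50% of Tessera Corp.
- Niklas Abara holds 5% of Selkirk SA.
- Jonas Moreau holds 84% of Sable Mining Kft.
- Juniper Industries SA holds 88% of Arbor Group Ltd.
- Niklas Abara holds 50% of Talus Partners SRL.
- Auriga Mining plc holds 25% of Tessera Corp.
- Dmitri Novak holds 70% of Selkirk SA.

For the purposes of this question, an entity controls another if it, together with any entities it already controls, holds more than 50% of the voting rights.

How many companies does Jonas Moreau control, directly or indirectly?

3

Jonas holds 100% of Auriga, so Jonas controls Auriga.
Jonas holds 84% of Sable, so Jonas controls Sable.
Sable holds 66% of Larkspur, so Jonas controls Larkspur.
No other company's threshold is met.
Jonas controls 3 companies.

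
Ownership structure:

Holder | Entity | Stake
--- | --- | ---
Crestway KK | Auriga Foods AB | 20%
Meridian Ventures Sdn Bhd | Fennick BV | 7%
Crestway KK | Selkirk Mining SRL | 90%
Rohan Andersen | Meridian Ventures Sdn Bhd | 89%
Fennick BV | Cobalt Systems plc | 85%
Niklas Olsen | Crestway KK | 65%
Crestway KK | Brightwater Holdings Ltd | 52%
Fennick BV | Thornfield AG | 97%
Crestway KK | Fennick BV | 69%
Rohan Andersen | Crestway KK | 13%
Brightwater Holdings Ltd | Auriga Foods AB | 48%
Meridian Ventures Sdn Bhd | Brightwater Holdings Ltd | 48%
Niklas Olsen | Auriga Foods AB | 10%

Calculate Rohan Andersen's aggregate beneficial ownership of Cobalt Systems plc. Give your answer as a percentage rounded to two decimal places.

Rohan reaches Cobalt along 2 paths.
Via Crestway → Fennick: 13% × 69% × 85% = 7.6245%.
Via Meridian → Fennick: 89% × 7% × 85% = 5.2955%.
Total: 7.6245% + 5.2955% = 12.92%.

12.92%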